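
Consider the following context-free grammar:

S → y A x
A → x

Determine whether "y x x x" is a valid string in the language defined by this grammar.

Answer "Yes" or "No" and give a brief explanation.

No - no valid derivation exists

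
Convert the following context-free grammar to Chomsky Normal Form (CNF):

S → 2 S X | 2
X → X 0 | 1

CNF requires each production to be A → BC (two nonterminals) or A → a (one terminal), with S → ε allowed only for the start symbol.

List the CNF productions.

T2 → 2; S → 2; T0 → 0; X → 1; S → T2 X0; X0 → S X; X → X T0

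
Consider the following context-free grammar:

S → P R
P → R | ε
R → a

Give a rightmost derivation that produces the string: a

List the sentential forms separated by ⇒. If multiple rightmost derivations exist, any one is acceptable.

S ⇒ P R ⇒ P a ⇒ a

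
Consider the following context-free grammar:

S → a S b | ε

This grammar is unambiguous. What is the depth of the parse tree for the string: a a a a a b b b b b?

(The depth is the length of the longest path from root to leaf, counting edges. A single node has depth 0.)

6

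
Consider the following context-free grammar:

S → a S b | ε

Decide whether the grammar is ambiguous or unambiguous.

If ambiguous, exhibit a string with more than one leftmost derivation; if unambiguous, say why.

Unambiguous - every string in the language has a unique leftmost derivation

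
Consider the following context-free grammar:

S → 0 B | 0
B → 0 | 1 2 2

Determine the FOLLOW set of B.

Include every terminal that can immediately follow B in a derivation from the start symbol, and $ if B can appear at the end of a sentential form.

We compute FOLLOW(B) using the standard algorithm.
FOLLOW(S) starts with {$}.
FIRST(B) = {0, 1}
FIRST(S) = {0}
FOLLOW(B) = {$}
FOLLOW(S) = {$}
Therefore, FOLLOW(B) = {$}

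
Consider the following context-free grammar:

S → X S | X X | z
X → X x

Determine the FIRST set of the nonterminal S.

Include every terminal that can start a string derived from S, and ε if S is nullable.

We compute FIRST(S) using the standard algorithm.
FIRST(S) = {z}
FIRST(X) = {}
Therefore, FIRST(S) = {z}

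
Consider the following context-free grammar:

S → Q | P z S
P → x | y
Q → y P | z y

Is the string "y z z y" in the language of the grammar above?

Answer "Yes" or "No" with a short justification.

Yes - a valid derivation exists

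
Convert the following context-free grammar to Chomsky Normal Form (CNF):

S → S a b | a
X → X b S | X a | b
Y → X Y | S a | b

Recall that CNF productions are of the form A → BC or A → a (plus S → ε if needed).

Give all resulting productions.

TA → a; TB → b; S → a; X → b; Y → b; S → S X0; X0 → TA TB; X → X X1; X1 → TB S; X → X TA; Y → X Y; Y → S TA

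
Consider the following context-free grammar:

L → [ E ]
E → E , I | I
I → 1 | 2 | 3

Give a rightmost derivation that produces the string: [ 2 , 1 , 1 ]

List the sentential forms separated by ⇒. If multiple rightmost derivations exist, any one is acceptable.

L ⇒ [ E ] ⇒ [ E , I ] ⇒ [ E , 1 ] ⇒ [ E , I , 1 ] ⇒ [ E , 1 , 1 ] ⇒ [ I , 1 , 1 ] ⇒ [ 2 , 1 , 1 ]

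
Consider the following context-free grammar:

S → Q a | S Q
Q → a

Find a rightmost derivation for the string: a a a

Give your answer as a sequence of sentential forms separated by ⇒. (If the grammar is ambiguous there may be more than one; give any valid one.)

S ⇒ S Q ⇒ S a ⇒ Q a a ⇒ a a a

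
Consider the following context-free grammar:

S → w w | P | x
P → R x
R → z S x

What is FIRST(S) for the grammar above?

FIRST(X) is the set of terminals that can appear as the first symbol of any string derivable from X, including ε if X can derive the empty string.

We compute FIRST(S) using the standard algorithm.
FIRST(P) = {z}
FIRST(R) = {z}
FIRST(S) = {w, x, z}
Therefore, FIRST(S) = {w, x, z}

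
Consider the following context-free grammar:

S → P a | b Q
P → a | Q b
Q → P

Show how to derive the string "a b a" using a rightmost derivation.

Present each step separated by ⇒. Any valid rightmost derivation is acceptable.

S ⇒ P a ⇒ Q b a ⇒ P b a ⇒ a b a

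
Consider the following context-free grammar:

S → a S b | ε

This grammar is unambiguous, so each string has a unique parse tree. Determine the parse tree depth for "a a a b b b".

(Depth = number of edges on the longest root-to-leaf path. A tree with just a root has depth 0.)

4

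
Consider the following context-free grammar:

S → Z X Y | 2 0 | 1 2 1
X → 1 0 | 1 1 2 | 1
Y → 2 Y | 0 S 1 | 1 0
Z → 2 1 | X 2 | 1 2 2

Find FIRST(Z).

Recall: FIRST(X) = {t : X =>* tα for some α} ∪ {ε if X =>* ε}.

We compute FIRST(Z) using the standard algorithm.
FIRST(S) = {1, 2}
FIRST(X) = {1}
FIRST(Y) = {0, 1, 2}
FIRST(Z) = {1, 2}
Therefore, FIRST(Z) = {1, 2}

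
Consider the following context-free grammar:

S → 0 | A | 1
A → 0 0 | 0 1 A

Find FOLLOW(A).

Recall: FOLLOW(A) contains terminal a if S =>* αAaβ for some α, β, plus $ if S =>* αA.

We compute FOLLOW(A) using the standard algorithm.
FOLLOW(S) starts with {$}.
FIRST(A) = {0}
FIRST(S) = {0, 1}
FOLLOW(A) = {$}
FOLLOW(S) = {$}
Therefore, FOLLOW(A) = {$}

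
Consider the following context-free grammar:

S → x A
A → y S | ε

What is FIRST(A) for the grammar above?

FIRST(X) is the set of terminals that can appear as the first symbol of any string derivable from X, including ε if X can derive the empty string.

We compute FIRST(A) using the standard algorithm.
FIRST(A) = {y, ε}
FIRST(S) = {x}
Therefore, FIRST(A) = {y, ε}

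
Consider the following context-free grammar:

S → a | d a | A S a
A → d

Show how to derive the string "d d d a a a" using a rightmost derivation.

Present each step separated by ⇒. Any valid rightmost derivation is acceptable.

S ⇒ A S a ⇒ A A S a a ⇒ A A d a a a ⇒ A d d a a a ⇒ d d d a a a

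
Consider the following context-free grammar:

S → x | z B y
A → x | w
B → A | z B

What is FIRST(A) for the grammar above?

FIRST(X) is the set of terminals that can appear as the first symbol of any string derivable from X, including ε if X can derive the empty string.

We compute FIRST(A) using the standard algorithm.
FIRST(A) = {w, x}
FIRST(B) = {w, x, z}
FIRST(S) = {x, z}
Therefore, FIRST(A) = {w, x}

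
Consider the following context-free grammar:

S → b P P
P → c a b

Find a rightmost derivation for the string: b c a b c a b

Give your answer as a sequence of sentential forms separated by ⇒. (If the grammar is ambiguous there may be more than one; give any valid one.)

S ⇒ b P P ⇒ b P c a b ⇒ b c a b c a b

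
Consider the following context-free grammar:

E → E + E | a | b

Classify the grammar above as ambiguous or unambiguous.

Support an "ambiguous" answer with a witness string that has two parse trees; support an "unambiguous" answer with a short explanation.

Ambiguous - the string 'b + a + a + a' has two distinct parse trees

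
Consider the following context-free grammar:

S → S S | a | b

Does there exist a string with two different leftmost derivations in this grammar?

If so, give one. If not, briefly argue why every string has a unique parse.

Yes - the string 'b b a a' has two distinct leftmost derivations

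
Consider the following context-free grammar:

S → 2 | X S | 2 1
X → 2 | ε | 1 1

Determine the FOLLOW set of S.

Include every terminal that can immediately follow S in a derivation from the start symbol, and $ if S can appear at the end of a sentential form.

We compute FOLLOW(S) using the standard algorithm.
FOLLOW(S) starts with {$}.
FIRST(S) = {1, 2}
FIRST(X) = {1, 2, ε}
FOLLOW(S) = {$}
FOLLOW(X) = {1, 2}
Therefore, FOLLOW(S) = {$}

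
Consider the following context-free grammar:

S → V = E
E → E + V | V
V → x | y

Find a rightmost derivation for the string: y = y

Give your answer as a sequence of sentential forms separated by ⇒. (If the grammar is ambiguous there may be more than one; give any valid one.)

S ⇒ V = E ⇒ V = V ⇒ V = y ⇒ y = y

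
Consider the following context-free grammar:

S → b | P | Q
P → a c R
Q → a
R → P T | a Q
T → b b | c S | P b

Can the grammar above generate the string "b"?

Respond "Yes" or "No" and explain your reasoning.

Yes - a valid derivation exists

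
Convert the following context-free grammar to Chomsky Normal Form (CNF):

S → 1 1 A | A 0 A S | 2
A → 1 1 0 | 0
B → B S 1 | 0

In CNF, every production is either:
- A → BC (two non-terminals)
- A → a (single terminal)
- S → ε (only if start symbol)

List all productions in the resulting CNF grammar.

T1 → 1; T0 → 0; S → 2; A → 0; B → 0; S → T1 X0; X0 → T1 A; S → A X1; X1 → T0 X2; X2 → A S; A → T1 X3; X3 → T1 T0; B → B X4; X4 → S T1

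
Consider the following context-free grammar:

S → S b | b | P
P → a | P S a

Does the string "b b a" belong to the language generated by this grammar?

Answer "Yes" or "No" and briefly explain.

No - no valid derivation exists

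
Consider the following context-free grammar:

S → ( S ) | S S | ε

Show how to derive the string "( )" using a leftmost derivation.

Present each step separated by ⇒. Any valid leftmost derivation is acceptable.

S ⇒ S S ⇒ ( S ) S ⇒ ( ) S ⇒ ( ) S S ⇒ ( ) S ⇒ ( )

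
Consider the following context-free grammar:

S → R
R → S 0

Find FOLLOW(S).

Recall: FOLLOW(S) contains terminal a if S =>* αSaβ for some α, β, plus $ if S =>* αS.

We compute FOLLOW(S) using the standard algorithm.
FOLLOW(S) starts with {$}.
FIRST(R) = {}
FIRST(S) = {}
FOLLOW(R) = {$, 0}
FOLLOW(S) = {$, 0}
Therefore, FOLLOW(S) = {$, 0}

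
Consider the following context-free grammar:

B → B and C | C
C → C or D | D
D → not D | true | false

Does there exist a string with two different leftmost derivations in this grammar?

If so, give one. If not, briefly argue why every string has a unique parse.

No - every string in the language has a unique leftmost derivation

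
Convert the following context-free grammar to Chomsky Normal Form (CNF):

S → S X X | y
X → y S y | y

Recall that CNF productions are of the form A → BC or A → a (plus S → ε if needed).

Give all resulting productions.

S → y; TY → y; X → y; S → S X0; X0 → X X; X → TY X1; X1 → S TY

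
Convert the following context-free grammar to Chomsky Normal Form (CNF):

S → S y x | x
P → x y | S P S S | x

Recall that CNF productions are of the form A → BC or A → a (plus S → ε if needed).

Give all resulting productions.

TY → y; TX → x; S → x; P → x; S → S X0; X0 → TY TX; P → TX TY; P → S X1; X1 → P X2; X2 → S S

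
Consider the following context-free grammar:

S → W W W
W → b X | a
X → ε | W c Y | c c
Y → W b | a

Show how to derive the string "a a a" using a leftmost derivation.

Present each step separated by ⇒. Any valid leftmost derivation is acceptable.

S ⇒ W W W ⇒ a W W ⇒ a a W ⇒ a a a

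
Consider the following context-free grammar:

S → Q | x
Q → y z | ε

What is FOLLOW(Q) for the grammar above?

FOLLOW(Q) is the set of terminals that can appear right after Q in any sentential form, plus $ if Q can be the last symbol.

We compute FOLLOW(Q) using the standard algorithm.
FOLLOW(S) starts with {$}.
FIRST(Q) = {y, ε}
FIRST(S) = {x, y, ε}
FOLLOW(Q) = {$}
FOLLOW(S) = {$}
Therefore, FOLLOW(Q) = {$}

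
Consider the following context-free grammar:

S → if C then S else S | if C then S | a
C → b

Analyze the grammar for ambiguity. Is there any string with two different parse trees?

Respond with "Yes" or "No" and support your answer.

Yes - the string 'if b then if b then if b then a else a else a' has two distinct parse trees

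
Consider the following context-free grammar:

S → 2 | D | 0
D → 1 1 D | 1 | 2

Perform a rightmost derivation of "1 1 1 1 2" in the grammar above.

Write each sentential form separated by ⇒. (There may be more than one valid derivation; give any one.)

S ⇒ D ⇒ 1 1 D ⇒ 1 1 1 1 D ⇒ 1 1 1 1 2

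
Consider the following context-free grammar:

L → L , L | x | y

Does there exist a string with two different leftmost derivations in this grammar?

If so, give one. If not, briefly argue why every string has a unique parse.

Yes - the string 'x , x , x , y' has two distinct leftmost derivations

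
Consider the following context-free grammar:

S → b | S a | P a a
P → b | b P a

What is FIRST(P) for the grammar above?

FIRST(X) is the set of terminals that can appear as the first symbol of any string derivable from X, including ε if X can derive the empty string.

We compute FIRST(P) using the standard algorithm.
FIRST(P) = {b}
FIRST(S) = {b}
Therefore, FIRST(P) = {b}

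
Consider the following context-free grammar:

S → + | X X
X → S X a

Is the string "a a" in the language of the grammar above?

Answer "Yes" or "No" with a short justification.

No - no valid derivation exists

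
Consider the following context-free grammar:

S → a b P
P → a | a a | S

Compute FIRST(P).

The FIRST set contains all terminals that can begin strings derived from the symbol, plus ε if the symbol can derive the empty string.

We compute FIRST(P) using the standard algorithm.
FIRST(P) = {a}
FIRST(S) = {a}
Therefore, FIRST(P) = {a}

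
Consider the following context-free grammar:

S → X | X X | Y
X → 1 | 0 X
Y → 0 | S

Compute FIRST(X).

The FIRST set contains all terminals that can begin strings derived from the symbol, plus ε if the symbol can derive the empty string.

We compute FIRST(X) using the standard algorithm.
FIRST(S) = {0, 1}
FIRST(X) = {0, 1}
FIRST(Y) = {0, 1}
Therefore, FIRST(X) = {0, 1}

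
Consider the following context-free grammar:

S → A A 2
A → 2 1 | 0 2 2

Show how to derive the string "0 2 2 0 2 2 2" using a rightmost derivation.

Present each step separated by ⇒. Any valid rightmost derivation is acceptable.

S ⇒ A A 2 ⇒ A 0 2 2 2 ⇒ 0 2 2 0 2 2 2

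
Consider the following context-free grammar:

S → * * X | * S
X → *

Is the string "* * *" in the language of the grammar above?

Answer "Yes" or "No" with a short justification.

Yes - a valid derivation exists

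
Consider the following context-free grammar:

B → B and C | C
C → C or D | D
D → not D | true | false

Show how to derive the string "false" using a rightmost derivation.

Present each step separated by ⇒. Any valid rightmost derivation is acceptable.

B ⇒ C ⇒ D ⇒ false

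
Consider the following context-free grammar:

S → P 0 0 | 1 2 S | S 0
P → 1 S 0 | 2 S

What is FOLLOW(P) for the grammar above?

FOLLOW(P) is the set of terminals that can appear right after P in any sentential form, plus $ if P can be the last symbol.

We compute FOLLOW(P) using the standard algorithm.
FOLLOW(S) starts with {$}.
FIRST(P) = {1, 2}
FIRST(S) = {1, 2}
FOLLOW(P) = {0}
FOLLOW(S) = {$, 0}
Therefore, FOLLOW(P) = {0}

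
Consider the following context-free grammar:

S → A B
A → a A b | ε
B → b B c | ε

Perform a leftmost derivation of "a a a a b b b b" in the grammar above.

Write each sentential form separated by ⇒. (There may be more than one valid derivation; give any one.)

S ⇒ A B ⇒ a A b B ⇒ a a A b b B ⇒ a a a A b b b B ⇒ a a a a A b b b b B ⇒ a a a a b b b b B ⇒ a a a a b b b b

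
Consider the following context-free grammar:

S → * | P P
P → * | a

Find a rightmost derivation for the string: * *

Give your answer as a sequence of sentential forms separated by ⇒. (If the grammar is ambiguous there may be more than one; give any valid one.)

S ⇒ P P ⇒ P * ⇒ * *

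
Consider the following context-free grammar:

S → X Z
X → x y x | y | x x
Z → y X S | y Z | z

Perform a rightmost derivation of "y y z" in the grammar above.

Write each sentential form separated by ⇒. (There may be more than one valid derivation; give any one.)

S ⇒ X Z ⇒ X y Z ⇒ X y z ⇒ y y z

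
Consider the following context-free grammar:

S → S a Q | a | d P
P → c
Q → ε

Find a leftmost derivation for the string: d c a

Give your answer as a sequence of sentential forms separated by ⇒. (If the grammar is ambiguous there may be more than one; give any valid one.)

S ⇒ S a Q ⇒ d P a Q ⇒ d c a Q ⇒ d c a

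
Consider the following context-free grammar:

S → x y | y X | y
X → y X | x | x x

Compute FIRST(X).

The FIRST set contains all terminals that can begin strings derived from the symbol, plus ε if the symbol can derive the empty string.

We compute FIRST(X) using the standard algorithm.
FIRST(S) = {x, y}
FIRST(X) = {x, y}
Therefore, FIRST(X) = {x, y}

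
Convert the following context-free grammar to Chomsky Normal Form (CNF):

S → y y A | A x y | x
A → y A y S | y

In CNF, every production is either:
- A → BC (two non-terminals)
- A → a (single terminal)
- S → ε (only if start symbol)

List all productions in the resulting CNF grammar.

TY → y; TX → x; S → x; A → y; S → TY X0; X0 → TY A; S → A X1; X1 → TX TY; A → TY X2; X2 → A X3; X3 → TY S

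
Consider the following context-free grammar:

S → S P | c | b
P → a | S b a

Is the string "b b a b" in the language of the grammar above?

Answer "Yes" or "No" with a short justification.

No - no valid derivation exists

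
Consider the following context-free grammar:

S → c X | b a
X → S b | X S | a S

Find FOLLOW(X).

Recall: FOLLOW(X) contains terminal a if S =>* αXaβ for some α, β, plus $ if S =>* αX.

We compute FOLLOW(X) using the standard algorithm.
FOLLOW(S) starts with {$}.
FIRST(S) = {b, c}
FIRST(X) = {a, b, c}
FOLLOW(S) = {$, b, c}
FOLLOW(X) = {$, b, c}
Therefore, FOLLOW(X) = {$, b, c}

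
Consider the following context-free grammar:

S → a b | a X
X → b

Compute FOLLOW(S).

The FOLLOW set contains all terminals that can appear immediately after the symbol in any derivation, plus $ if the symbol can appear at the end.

We compute FOLLOW(S) using the standard algorithm.
FOLLOW(S) starts with {$}.
FIRST(S) = {a}
FIRST(X) = {b}
FOLLOW(S) = {$}
FOLLOW(X) = {$}
Therefore, FOLLOW(S) = {$}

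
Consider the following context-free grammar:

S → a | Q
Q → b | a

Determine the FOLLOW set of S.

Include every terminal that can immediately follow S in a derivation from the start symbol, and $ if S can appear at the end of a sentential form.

We compute FOLLOW(S) using the standard algorithm.
FOLLOW(S) starts with {$}.
FIRST(Q) = {a, b}
FIRST(S) = {a, b}
FOLLOW(Q) = {$}
FOLLOW(S) = {$}
Therefore, FOLLOW(S) = {$}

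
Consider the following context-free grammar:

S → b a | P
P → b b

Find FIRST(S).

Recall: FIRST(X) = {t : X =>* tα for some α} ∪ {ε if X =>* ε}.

We compute FIRST(S) using the standard algorithm.
FIRST(P) = {b}
FIRST(S) = {b}
Therefore, FIRST(S) = {b}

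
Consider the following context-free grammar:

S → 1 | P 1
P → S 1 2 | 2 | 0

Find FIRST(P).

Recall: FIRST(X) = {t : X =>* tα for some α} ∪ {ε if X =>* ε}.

We compute FIRST(P) using the standard algorithm.
FIRST(P) = {0, 1, 2}
FIRST(S) = {0, 1, 2}
Therefore, FIRST(P) = {0, 1, 2}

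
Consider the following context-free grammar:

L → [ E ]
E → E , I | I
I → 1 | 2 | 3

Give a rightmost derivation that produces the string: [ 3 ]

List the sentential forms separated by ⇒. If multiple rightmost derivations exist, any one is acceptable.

L ⇒ [ E ] ⇒ [ I ] ⇒ [ 3 ]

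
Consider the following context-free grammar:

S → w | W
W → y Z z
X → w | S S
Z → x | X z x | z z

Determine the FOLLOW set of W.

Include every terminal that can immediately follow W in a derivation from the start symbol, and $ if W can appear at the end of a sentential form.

We compute FOLLOW(W) using the standard algorithm.
FOLLOW(S) starts with {$}.
FIRST(S) = {w, y}
FIRST(W) = {y}
FIRST(X) = {w, y}
FIRST(Z) = {w, x, y, z}
FOLLOW(S) = {$, w, y, z}
FOLLOW(W) = {$, w, y, z}
FOLLOW(X) = {z}
FOLLOW(Z) = {z}
Therefore, FOLLOW(W) = {$, w, y, z}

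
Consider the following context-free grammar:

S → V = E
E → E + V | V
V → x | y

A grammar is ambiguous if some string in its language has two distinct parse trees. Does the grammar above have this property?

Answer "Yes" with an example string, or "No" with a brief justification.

No - the grammar is unambiguous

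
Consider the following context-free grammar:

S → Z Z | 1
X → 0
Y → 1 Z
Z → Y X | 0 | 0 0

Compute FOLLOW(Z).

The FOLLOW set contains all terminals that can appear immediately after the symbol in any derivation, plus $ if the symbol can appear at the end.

We compute FOLLOW(Z) using the standard algorithm.
FOLLOW(S) starts with {$}.
FIRST(S) = {0, 1}
FIRST(X) = {0}
FIRST(Y) = {1}
FIRST(Z) = {0, 1}
FOLLOW(S) = {$}
FOLLOW(X) = {$, 0, 1}
FOLLOW(Y) = {0}
FOLLOW(Z) = {$, 0, 1}
Therefore, FOLLOW(Z) = {$, 0, 1}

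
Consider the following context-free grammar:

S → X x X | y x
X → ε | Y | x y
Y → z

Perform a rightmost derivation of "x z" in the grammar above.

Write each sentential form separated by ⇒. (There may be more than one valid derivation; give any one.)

S ⇒ X x X ⇒ X x Y ⇒ X x z ⇒ x z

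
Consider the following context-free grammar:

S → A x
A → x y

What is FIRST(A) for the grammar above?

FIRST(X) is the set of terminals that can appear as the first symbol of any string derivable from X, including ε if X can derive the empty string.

We compute FIRST(A) using the standard algorithm.
FIRST(A) = {x}
FIRST(S) = {x}
Therefore, FIRST(A) = {x}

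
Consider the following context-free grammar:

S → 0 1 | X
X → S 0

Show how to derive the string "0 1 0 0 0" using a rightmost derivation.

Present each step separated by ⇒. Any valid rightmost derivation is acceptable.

S ⇒ X ⇒ S 0 ⇒ X 0 ⇒ S 0 0 ⇒ X 0 0 ⇒ S 0 0 0 ⇒ 0 1 0 0 0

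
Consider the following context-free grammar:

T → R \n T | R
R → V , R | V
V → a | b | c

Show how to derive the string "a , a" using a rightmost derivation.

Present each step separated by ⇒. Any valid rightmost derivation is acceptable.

T ⇒ R ⇒ V , R ⇒ V , V ⇒ V , a ⇒ a , a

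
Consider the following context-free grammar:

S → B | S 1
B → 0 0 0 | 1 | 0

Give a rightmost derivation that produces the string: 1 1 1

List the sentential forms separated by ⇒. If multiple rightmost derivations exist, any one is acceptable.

S ⇒ S 1 ⇒ S 1 1 ⇒ B 1 1 ⇒ 1 1 1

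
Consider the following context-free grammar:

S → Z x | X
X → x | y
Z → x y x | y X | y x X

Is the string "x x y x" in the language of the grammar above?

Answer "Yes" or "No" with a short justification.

No - no valid derivation exists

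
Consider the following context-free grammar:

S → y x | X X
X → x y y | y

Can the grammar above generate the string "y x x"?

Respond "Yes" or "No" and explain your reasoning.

No - no valid derivation exists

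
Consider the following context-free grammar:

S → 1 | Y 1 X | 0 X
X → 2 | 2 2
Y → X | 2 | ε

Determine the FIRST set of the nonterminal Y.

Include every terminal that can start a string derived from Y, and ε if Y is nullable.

We compute FIRST(Y) using the standard algorithm.
FIRST(S) = {0, 1, 2}
FIRST(X) = {2}
FIRST(Y) = {2, ε}
Therefore, FIRST(Y) = {2, ε}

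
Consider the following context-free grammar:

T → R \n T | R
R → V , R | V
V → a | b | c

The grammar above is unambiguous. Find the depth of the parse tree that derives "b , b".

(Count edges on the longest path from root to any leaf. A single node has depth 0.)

4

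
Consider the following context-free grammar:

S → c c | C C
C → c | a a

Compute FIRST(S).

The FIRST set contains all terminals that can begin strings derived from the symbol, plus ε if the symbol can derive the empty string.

We compute FIRST(S) using the standard algorithm.
FIRST(C) = {a, c}
FIRST(S) = {a, c}
Therefore, FIRST(S) = {a, c}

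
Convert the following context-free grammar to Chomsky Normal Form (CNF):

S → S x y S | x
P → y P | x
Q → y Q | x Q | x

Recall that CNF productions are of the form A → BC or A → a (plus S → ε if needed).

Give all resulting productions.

TX → x; TY → y; S → x; P → x; Q → x; S → S X0; X0 → TX X1; X1 → TY S; P → TY P; Q → TY Q; Q → TX Q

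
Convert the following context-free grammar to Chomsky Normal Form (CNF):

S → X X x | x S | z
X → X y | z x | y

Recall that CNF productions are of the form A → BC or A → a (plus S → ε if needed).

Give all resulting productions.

TX → x; S → z; TY → y; TZ → z; X → y; S → X X0; X0 → X TX; S → TX S; X → X TY; X → TZ TX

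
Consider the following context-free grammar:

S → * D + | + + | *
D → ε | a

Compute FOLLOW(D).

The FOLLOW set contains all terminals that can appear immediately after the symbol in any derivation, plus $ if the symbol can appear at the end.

We compute FOLLOW(D) using the standard algorithm.
FOLLOW(S) starts with {$}.
FIRST(D) = {a, ε}
FIRST(S) = {*, +}
FOLLOW(D) = {+}
FOLLOW(S) = {$}
Therefore, FOLLOW(D) = {+}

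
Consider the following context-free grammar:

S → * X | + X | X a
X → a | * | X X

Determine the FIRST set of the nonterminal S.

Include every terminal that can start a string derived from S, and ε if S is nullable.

We compute FIRST(S) using the standard algorithm.
FIRST(S) = {*, +, a}
FIRST(X) = {*, a}
Therefore, FIRST(S) = {*, +, a}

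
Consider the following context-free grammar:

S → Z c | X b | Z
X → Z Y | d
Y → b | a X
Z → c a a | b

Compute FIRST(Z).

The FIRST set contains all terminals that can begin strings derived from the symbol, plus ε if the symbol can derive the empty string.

We compute FIRST(Z) using the standard algorithm.
FIRST(S) = {b, c, d}
FIRST(X) = {b, c, d}
FIRST(Y) = {a, b}
FIRST(Z) = {b, c}
Therefore, FIRST(Z) = {b, c}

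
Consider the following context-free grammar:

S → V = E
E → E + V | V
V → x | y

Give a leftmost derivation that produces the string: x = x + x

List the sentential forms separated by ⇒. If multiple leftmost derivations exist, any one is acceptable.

S ⇒ V = E ⇒ x = E ⇒ x = E + V ⇒ x = V + V ⇒ x = x + V ⇒ x = x + x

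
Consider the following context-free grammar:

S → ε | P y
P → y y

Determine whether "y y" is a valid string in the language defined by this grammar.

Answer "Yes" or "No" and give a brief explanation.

No - no valid derivation exists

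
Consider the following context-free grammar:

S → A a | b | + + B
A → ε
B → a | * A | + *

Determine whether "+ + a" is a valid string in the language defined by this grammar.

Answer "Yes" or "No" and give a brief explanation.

Yes - a valid derivation exists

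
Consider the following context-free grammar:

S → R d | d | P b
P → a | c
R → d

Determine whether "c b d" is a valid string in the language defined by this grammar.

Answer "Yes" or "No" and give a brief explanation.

No - no valid derivation exists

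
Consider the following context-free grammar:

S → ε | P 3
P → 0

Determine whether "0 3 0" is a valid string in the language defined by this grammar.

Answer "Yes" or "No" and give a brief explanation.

No - no valid derivation exists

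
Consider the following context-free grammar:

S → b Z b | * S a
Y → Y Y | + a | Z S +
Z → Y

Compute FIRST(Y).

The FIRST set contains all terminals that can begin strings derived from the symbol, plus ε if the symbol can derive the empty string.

We compute FIRST(Y) using the standard algorithm.
FIRST(S) = {*, b}
FIRST(Y) = {+}
FIRST(Z) = {+}
Therefore, FIRST(Y) = {+}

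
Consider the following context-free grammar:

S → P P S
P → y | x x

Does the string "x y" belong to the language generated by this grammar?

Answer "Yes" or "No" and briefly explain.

No - no valid derivation exists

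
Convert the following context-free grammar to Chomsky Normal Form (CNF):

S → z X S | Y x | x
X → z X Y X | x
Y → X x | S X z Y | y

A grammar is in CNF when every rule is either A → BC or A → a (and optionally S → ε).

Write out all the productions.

TZ → z; TX → x; S → x; X → x; Y → y; S → TZ X0; X0 → X S; S → Y TX; X → TZ X1; X1 → X X2; X2 → Y X; Y → X TX; Y → S X3; X3 → X X4; X4 → TZ Y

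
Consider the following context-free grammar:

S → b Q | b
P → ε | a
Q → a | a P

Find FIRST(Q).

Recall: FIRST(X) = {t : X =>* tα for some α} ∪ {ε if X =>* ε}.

We compute FIRST(Q) using the standard algorithm.
FIRST(P) = {a, ε}
FIRST(Q) = {a}
FIRST(S) = {b}
Therefore, FIRST(Q) = {a}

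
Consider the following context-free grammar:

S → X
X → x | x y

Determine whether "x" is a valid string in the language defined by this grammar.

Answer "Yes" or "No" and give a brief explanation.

Yes - a valid derivation exists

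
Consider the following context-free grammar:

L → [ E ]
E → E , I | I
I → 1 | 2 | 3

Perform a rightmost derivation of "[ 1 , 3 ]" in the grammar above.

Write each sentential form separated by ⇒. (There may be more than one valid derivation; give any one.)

L ⇒ [ E ] ⇒ [ E , I ] ⇒ [ E , 3 ] ⇒ [ I , 3 ] ⇒ [ 1 , 3 ]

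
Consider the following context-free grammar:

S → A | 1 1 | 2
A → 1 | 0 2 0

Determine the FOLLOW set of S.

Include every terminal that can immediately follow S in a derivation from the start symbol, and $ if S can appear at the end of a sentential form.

We compute FOLLOW(S) using the standard algorithm.
FOLLOW(S) starts with {$}.
FIRST(A) = {0, 1}
FIRST(S) = {0, 1, 2}
FOLLOW(A) = {$}
FOLLOW(S) = {$}
Therefore, FOLLOW(S) = {$}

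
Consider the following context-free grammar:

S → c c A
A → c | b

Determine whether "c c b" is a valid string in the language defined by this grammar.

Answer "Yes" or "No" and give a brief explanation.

Yes - a valid derivation exists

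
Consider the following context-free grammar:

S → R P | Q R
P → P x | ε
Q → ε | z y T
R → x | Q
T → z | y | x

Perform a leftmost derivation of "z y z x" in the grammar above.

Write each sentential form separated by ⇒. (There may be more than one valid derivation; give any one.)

S ⇒ Q R ⇒ z y T R ⇒ z y z R ⇒ z y z x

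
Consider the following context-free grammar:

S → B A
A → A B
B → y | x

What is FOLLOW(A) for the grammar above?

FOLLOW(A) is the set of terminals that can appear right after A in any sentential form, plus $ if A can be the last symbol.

We compute FOLLOW(A) using the standard algorithm.
FOLLOW(S) starts with {$}.
FIRST(A) = {}
FIRST(B) = {x, y}
FIRST(S) = {x, y}
FOLLOW(A) = {$, x, y}
FOLLOW(B) = {$, x, y}
FOLLOW(S) = {$}
Therefore, FOLLOW(A) = {$, x, y}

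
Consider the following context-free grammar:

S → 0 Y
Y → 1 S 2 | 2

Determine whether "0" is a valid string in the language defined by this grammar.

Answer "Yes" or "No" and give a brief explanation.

No - no valid derivation exists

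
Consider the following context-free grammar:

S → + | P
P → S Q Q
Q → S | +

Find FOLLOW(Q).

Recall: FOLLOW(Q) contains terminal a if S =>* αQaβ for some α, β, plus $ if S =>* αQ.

We compute FOLLOW(Q) using the standard algorithm.
FOLLOW(S) starts with {$}.
FIRST(P) = {+}
FIRST(Q) = {+}
FIRST(S) = {+}
FOLLOW(P) = {$, +}
FOLLOW(Q) = {$, +}
FOLLOW(S) = {$, +}
Therefore, FOLLOW(Q) = {$, +}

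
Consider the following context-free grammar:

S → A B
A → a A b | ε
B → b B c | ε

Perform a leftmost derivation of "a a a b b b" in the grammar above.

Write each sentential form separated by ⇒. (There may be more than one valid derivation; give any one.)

S ⇒ A B ⇒ a A b B ⇒ a a A b b B ⇒ a a a A b b b B ⇒ a a a b b b B ⇒ a a a b b b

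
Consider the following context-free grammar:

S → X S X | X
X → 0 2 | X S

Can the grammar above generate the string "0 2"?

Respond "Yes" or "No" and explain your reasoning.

Yes - a valid derivation exists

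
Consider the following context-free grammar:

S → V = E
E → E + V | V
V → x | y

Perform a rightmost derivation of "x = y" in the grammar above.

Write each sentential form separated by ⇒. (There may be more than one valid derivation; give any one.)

S ⇒ V = E ⇒ V = V ⇒ V = y ⇒ x = y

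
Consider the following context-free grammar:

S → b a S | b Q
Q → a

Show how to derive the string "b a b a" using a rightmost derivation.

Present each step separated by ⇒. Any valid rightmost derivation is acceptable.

S ⇒ b a S ⇒ b a b Q ⇒ b a b a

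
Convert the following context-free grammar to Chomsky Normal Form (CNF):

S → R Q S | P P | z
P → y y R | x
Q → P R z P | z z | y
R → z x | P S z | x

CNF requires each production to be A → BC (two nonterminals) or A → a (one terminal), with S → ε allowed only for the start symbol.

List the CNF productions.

S → z; TY → y; P → x; TZ → z; Q → y; TX → x; R → x; S → R X0; X0 → Q S; S → P P; P → TY X1; X1 → TY R; Q → P X2; X2 → R X3; X3 → TZ P; Q → TZ TZ; R → TZ TX; R → P X4; X4 → S TZ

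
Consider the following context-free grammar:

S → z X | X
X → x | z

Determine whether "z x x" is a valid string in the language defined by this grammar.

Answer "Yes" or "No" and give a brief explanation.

No - no valid derivation exists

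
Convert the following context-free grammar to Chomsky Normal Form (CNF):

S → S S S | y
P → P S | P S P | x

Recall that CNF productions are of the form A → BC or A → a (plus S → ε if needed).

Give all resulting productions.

S → y; P → x; S → S X0; X0 → S S; P → P S; P → P X1; X1 → S P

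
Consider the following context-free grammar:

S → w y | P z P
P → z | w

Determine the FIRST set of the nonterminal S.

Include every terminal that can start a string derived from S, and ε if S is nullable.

We compute FIRST(S) using the standard algorithm.
FIRST(P) = {w, z}
FIRST(S) = {w, z}
Therefore, FIRST(S) = {w, z}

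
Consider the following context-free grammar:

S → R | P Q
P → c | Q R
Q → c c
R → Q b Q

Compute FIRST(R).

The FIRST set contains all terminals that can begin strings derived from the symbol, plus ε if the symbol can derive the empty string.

We compute FIRST(R) using the standard algorithm.
FIRST(P) = {c}
FIRST(Q) = {c}
FIRST(R) = {c}
FIRST(S) = {c}
Therefore, FIRST(R) = {c}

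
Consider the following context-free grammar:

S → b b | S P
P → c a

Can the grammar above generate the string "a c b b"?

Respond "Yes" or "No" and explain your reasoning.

No - no valid derivation exists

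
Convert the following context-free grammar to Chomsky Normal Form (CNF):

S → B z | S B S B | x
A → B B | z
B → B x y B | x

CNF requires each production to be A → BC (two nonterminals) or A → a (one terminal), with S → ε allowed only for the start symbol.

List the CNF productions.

TZ → z; S → x; A → z; TX → x; TY → y; B → x; S → B TZ; S → S X0; X0 → B X1; X1 → S B; A → B B; B → B X2; X2 → TX X3; X3 → TY B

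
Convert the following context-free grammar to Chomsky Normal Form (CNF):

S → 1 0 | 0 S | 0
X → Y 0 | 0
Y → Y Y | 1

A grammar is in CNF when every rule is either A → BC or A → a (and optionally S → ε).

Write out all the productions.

T1 → 1; T0 → 0; S → 0; X → 0; Y → 1; S → T1 T0; S → T0 S; X → Y T0; Y → Y Y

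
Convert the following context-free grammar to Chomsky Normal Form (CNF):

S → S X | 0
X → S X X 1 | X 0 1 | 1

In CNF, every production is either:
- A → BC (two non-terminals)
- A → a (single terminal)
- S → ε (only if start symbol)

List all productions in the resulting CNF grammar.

S → 0; T1 → 1; T0 → 0; X → 1; S → S X; X → S X0; X0 → X X1; X1 → X T1; X → X X2; X2 → T0 T1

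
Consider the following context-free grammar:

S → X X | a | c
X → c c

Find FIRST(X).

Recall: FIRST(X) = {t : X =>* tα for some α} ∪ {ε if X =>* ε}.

We compute FIRST(X) using the standard algorithm.
FIRST(S) = {a, c}
FIRST(X) = {c}
Therefore, FIRST(X) = {c}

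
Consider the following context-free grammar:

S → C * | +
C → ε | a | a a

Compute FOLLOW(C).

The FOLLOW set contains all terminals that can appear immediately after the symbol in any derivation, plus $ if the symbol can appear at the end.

We compute FOLLOW(C) using the standard algorithm.
FOLLOW(S) starts with {$}.
FIRST(C) = {a, ε}
FIRST(S) = {*, +, a}
FOLLOW(C) = {*}
FOLLOW(S) = {$}
Therefore, FOLLOW(C) = {*}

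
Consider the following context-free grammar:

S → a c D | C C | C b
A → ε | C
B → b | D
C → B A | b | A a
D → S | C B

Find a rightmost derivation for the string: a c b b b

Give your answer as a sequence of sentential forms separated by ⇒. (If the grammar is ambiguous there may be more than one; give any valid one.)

S ⇒ a c D ⇒ a c S ⇒ a c C b ⇒ a c B A b ⇒ a c B C b ⇒ a c B b b ⇒ a c b b b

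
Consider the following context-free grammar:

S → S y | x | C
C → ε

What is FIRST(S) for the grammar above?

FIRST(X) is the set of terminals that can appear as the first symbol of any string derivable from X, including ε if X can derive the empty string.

We compute FIRST(S) using the standard algorithm.
FIRST(C) = {ε}
FIRST(S) = {x, y, ε}
Therefore, FIRST(S) = {x, y, ε}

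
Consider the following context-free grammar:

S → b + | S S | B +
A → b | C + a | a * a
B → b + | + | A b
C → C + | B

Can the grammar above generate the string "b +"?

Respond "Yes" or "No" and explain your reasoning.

Yes - a valid derivation exists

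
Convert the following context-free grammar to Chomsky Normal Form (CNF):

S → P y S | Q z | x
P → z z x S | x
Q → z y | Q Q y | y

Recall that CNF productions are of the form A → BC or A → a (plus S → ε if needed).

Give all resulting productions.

TY → y; TZ → z; S → x; TX → x; P → x; Q → y; S → P X0; X0 → TY S; S → Q TZ; P → TZ X1; X1 → TZ X2; X2 → TX S; Q → TZ TY; Q → Q X3; X3 → Q TY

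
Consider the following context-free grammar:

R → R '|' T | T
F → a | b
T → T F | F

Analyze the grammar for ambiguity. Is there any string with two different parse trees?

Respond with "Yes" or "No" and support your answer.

No - the grammar is unambiguous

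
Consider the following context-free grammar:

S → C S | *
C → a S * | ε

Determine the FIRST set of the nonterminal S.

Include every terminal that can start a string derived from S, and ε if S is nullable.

We compute FIRST(S) using the standard algorithm.
FIRST(C) = {a, ε}
FIRST(S) = {*, a}
Therefore, FIRST(S) = {*, a}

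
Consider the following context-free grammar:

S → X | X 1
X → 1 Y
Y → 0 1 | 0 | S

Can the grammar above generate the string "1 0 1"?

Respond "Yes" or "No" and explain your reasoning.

Yes - a valid derivation exists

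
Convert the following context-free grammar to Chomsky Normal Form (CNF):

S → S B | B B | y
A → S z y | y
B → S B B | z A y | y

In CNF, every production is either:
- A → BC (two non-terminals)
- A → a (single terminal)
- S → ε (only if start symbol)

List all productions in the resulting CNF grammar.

S → y; TZ → z; TY → y; A → y; B → y; S → S B; S → B B; A → S X0; X0 → TZ TY; B → S X1; X1 → B B; B → TZ X2; X2 → A TY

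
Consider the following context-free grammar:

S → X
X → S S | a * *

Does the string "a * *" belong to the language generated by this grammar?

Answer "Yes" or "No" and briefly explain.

Yes - a valid derivation exists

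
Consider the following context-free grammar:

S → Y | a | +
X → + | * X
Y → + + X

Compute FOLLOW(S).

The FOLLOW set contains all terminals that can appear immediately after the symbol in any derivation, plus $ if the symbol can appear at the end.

We compute FOLLOW(S) using the standard algorithm.
FOLLOW(S) starts with {$}.
FIRST(S) = {+, a}
FIRST(X) = {*, +}
FIRST(Y) = {+}
FOLLOW(S) = {$}
FOLLOW(X) = {$}
FOLLOW(Y) = {$}
Therefore, FOLLOW(S) = {$}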